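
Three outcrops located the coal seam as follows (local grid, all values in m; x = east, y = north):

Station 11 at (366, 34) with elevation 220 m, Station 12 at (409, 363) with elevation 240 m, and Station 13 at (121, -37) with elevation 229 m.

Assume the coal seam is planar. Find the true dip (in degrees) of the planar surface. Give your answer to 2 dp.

5.06°

Two edge vectors: Station 11→Station 12 = (43, 329, 20), Station 11→Station 13 = (-245, -71, 9).
Normal n = (Station 11→Station 12) × (Station 11→Station 13) = (4381, -5287, 77552).
So ∂z/∂x = −n_x/n_z = −0.05649 and ∂z/∂y = −n_y/n_z = 0.06817.
Gradient magnitude |∇z| = √(a² + b²) = √(0.00319 + 0.00465) = 0.08854.
True dip = arctan(0.08854) = 5.06°, dipping toward SE (azimuth ≈ 140°).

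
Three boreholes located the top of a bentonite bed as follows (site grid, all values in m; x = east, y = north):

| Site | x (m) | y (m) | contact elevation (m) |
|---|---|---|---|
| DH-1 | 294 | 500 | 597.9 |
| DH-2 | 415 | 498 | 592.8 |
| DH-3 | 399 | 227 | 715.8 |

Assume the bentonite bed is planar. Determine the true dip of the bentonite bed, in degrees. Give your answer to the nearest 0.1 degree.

24.4°

Two edge vectors: DH-1→DH-2 = (121, -2, -5.1), DH-1→DH-3 = (105, -273, 117.9).
Normal n = (DH-1→DH-2) × (DH-1→DH-3) = (-1628.1, -14801.4, -32823).
So ∂z/∂x = −n_x/n_z = −0.04960 and ∂z/∂y = −n_y/n_z = −0.45095.
Gradient magnitude |∇z| = √(a² + b²) = √(0.00246 + 0.20335) = 0.45367.
True dip = arctan(0.45367) = 24.4°, dipping toward N (azimuth ≈ 006°).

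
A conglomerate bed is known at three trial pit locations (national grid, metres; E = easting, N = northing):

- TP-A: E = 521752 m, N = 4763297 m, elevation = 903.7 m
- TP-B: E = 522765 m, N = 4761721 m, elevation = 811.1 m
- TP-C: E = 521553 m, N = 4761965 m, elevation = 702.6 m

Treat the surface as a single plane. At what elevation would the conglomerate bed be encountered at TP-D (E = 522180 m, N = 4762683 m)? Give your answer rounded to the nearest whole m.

Let the plane be z = a·E + b·N + c.
TP-B−TP-A: 1013a − 1576b = −92.6;  TP-C−TP-A: −199a − 1332b = −201.1.
Solving gives a = 0.11641454, b = 0.13358371.
Then c = 903.7 − a·521752 − b·4763297 = −696134.72.
At (522180, 4762683): z = 60789.3 + 636216.9 − 696134.72 = 871.5 m.

872 m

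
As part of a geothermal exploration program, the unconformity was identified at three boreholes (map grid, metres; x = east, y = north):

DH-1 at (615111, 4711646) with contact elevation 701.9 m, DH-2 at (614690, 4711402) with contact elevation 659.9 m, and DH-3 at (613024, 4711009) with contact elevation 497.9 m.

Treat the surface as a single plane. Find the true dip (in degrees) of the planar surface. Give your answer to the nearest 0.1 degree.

5.5°

Two edge vectors: DH-1→DH-2 = (-421, -244, -42), DH-1→DH-3 = (-2087, -637, -204).
Normal n = (DH-1→DH-2) × (DH-1→DH-3) = (23022, 1770, -241051).
So ∂z/∂x = −n_x/n_z = 0.09551 and ∂z/∂y = −n_y/n_z = 0.00734.
Gradient magnitude |∇z| = √(a² + b²) = √(0.00912 + 0.00005) = 0.09579.
True dip = arctan(0.09579) = 5.5°, dipping toward W (azimuth ≈ 266°).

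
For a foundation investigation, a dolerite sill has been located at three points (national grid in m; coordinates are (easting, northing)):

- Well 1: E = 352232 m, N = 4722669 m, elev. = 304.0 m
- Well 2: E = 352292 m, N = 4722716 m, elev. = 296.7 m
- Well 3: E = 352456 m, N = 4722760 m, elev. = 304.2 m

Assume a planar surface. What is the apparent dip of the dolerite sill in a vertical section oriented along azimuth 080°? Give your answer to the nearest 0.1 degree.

Two edge vectors: Well 1→Well 2 = (60, 47, -7.3), Well 1→Well 3 = (224, 91, 0.2).
Normal n = (Well 1→Well 2) × (Well 1→Well 3) = (673.7, -1647.2, -5068).
So ∂z/∂E = −n_x/n_z = 0.13293 and ∂z/∂N = −n_y/n_z = −0.32502.
Unit vector along 080° is (sin 80°, cos 80°) = (0.9848, 0.1736).
Slope in that direction = a·(0.9848) + b·(0.1736) = 0.07447.
Apparent dip = arctan|0.07447| = 4.3° (true dip is 19.3°, so apparent ≤ true as expected).

4.3°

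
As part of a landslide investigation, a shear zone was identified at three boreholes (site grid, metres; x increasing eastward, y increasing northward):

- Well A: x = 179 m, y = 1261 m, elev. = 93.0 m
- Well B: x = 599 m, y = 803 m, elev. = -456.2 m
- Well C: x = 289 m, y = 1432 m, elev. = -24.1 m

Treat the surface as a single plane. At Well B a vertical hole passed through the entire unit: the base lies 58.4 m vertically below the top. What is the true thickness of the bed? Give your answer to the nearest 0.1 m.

Two edge vectors: Well A→Well B = (420, -458, -549.2), Well A→Well C = (110, 171, -117.1).
Normal n = (Well A→Well B) × (Well A→Well C) = (147545, -11230, 122200).
So ∂z/∂x = −n_x/n_z = −1.20741 and ∂z/∂y = −n_y/n_z = 0.09190.
|∇z| = √(a²+b²) = 1.21090, so dip δ = arctan(1.21090) = 50.45°.
True thickness = vertical thickness × cos δ = 58.4 × cos 50.45° = 37.2 m.

37.2 m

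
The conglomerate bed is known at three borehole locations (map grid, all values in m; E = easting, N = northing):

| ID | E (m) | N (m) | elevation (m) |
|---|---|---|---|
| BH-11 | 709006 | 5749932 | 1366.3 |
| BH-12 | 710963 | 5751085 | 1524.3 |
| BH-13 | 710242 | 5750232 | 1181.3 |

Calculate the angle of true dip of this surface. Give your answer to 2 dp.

36.29°

Two edge vectors: BH-11→BH-12 = (1957, 1153, 158), BH-11→BH-13 = (1236, 300, -185).
Normal n = (BH-11→BH-12) × (BH-11→BH-13) = (-260705, 557333, -838008).
So ∂z/∂E = −n_x/n_z = −0.31110 and ∂z/∂N = −n_y/n_z = 0.66507.
Gradient magnitude |∇z| = √(a² + b²) = √(0.09678 + 0.44232) = 0.73423.
True dip = arctan(0.73423) = 36.29°, dipping toward SSE (azimuth ≈ 155°).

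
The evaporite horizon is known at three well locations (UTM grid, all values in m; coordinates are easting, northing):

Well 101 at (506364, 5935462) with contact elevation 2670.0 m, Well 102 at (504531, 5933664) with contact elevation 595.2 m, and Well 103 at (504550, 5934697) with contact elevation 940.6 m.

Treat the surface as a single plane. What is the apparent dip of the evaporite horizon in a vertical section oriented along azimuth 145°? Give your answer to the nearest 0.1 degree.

11.8°

Two edge vectors: Well 101→Well 102 = (-1833, -1798, -2074.8), Well 101→Well 103 = (-1814, -765, -1729.4).
Normal n = (Well 101→Well 102) × (Well 101→Well 103) = (1522239.2, 593697, -1859327).
So ∂z/∂easting = −n_x/n_z = 0.81870 and ∂z/∂northing = −n_y/n_z = 0.31931.
Unit vector along 145° is (sin 145°, cos 145°) = (0.5736, -0.8192).
Slope in that direction = a·(0.5736) + b·(-0.8192) = 0.20803.
Apparent dip = arctan|0.20803| = 11.8° (true dip is 41.3°, so apparent ≤ true as expected).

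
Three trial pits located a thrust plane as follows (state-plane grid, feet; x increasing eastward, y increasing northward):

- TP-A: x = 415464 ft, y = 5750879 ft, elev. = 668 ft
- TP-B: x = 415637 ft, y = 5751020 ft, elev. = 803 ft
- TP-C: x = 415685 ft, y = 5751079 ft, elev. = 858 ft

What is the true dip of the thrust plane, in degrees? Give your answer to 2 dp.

Let the plane be z = a·x + b·y + c.
TP-B−TP-A: 173a + 141b = 135;  TP-C−TP-A: 221a + 200b = 190.
Solving gives a = 0.06106, b = 0.88252.
Gradient magnitude |∇z| = √(a² + b²) = √(0.00373 + 0.77885) = 0.88463.
True dip = arctan(0.88463) = 41.50°, dipping toward S (azimuth ≈ 184°).

41.50°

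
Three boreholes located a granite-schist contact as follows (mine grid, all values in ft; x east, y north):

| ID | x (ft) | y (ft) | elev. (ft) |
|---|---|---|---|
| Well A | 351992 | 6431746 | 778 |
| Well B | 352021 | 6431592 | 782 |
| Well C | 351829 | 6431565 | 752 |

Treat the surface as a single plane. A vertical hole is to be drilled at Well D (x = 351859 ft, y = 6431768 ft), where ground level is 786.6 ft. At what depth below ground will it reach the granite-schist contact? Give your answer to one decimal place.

29.2 ft

Two edge vectors: Well A→Well B = (29, -154, 4), Well A→Well C = (-163, -181, -26).
Normal n = (Well A→Well B) × (Well A→Well C) = (4728, 102, -30351).
So ∂z/∂x = −n_x/n_z = 0.155777404 and ∂z/∂y = −n_y/n_z = 0.003360680.
Intercept c from Well A: 778 − 54832.40 − 21615.04 = −75669.44.
At (351859, 6431768): z_contact = 54811.68 + 21615.11 − 75669.44 = 757.36 ft.
Depth below ground = 786.6 − 757.36 = 29.2 ft.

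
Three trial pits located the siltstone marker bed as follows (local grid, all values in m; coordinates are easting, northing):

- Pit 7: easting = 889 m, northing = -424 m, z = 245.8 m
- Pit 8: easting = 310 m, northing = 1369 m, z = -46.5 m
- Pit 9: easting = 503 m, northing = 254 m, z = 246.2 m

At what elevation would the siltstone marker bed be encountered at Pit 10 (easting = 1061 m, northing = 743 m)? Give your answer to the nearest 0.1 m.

-308.9 m

Let the plane be z = a·easting + b·northing + c.
Pit 8−Pit 7: −579a + 1793b = −292.3;  Pit 9−Pit 7: −386a + 678b = 0.4.
Solving gives a = −0.664016, b = −0.377448.
Then c = 245.8 − a·889 − b·-424 = 676.07.
At (1061, 743): z = −704.5 − 280.4 + 676.07 = -308.9 m.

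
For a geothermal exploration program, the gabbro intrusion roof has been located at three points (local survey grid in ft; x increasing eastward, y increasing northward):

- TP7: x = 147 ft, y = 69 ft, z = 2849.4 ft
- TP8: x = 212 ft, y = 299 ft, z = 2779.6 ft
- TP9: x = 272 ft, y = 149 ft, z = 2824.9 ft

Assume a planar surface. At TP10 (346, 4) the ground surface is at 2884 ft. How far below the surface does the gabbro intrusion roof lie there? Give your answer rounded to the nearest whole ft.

Let the plane be z = a·x + b·y + c.
TP8−TP7: 65a + 230b = −69.8;  TP9−TP7: 125a + 80b = −24.5.
Solving gives a = −0.00217, b = −0.30287.
Then c = 2849.4 − a·147 − b·69 = 2870.62.
At (346, 4): z_contact = −0.7 − 1.2 + 2870.62 = 2868.7 ft.
Depth below ground = 2884 − 2868.7 = 15 ft.

15 ft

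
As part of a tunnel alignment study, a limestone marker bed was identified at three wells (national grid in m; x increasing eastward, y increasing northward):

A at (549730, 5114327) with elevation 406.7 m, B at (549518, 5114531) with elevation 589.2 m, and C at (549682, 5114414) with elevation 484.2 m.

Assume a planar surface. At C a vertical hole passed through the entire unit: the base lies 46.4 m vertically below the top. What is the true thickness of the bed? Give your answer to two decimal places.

Two edge vectors: A→B = (-212, 204, 182.5), A→C = (-48, 87, 77.5).
Normal n = (A→B) × (A→C) = (-67.5, 7670, -8652).
So ∂z/∂x = −n_x/n_z = −0.00780 and ∂z/∂y = −n_y/n_z = 0.88650.
|∇z| = √(a²+b²) = 0.88653, so dip δ = arctan(0.88653) = 41.56°.
True thickness = vertical thickness × cos δ = 46.4 × cos 41.56° = 34.72 m.

34.72 m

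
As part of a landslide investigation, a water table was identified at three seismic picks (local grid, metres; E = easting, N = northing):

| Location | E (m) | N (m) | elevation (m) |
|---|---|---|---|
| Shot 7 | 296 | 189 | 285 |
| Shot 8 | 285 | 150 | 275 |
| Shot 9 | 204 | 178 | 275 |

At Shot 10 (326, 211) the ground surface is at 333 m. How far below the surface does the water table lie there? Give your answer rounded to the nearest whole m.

40 m

Two edge vectors: Shot 7→Shot 8 = (-11, -39, -10), Shot 7→Shot 9 = (-92, -11, -10).
Normal n = (Shot 7→Shot 8) × (Shot 7→Shot 9) = (280, 810, -3467).
So ∂z/∂E = −n_x/n_z = 0.08076 and ∂z/∂N = −n_y/n_z = 0.23363.
Intercept c from Shot 7: 285 − 23.91 − 44.16 = 216.94.
At (326, 211): z_contact = 26.3 + 49.3 + 216.94 = 292.6 m.
Depth below ground = 333 − 292.6 = 40 m.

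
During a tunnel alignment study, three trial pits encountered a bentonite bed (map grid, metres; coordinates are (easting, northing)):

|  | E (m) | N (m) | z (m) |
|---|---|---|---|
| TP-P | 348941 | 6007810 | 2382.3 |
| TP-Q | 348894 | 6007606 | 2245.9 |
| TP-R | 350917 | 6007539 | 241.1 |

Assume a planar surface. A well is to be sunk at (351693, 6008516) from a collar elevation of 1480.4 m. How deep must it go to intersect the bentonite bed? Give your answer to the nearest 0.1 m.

Two edge vectors: TP-P→TP-Q = (-47, -204, -136.4), TP-P→TP-R = (1976, -271, -2141.2).
Normal n = (TP-P→TP-Q) × (TP-P→TP-R) = (399840.4, -370162.8, 415841).
So ∂z/∂E = −n_x/n_z = −0.961522313 and ∂z/∂N = −n_y/n_z = 0.890154650.
Intercept c from TP-P: 2382.3 + 335514.56 − 5347880.01 = −5009983.15.
At (351693, 6008516): z_contact = −338160.67 + 5348508.46 − 5009983.15 = 364.64 m.
Depth below ground = 1480.4 − 364.64 = 1115.8 m.

1115.8 m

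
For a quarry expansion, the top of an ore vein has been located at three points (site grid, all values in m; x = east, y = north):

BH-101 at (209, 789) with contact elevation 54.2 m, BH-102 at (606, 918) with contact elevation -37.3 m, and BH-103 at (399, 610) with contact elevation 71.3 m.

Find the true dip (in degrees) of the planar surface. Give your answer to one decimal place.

Two edge vectors: BH-101→BH-102 = (397, 129, -91.5), BH-101→BH-103 = (190, -179, 17.1).
Normal n = (BH-101→BH-102) × (BH-101→BH-103) = (-14172.6, -24173.7, -95573).
So ∂z/∂x = −n_x/n_z = −0.14829 and ∂z/∂y = −n_y/n_z = −0.25293.
Gradient magnitude |∇z| = √(a² + b²) = √(0.02199 + 0.06398) = 0.29320.
True dip = arctan(0.29320) = 16.3°, dipping toward NNE (azimuth ≈ 030°).

16.3°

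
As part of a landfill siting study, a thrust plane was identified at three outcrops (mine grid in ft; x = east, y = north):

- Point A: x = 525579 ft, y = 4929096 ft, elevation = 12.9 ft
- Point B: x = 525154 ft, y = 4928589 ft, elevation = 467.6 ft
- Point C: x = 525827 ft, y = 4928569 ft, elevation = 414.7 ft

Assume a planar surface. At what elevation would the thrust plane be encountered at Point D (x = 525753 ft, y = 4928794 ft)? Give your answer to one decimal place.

Let the plane be z = a·x + b·y + c.
Point B−Point A: −425a − 507b = 454.7;  Point C−Point A: 248a − 527b = 401.8.
Solving gives a = −0.102697084, b = −0.810756882.
Then c = 12.9 − a·525579 − b·4929096 = 4050286.84.
At (525753, 4928794): z = −53993.3 − 3996053.7 + 4050286.84 = 239.9 ft.

239.9 ft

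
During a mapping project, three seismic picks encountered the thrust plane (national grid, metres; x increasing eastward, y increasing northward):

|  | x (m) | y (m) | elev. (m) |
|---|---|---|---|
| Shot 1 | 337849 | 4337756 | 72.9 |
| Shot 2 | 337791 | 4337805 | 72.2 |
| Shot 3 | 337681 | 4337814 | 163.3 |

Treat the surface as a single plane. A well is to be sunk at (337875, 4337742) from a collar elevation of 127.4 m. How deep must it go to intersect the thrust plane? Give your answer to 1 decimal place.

63.0 m

Two edge vectors: Shot 1→Shot 2 = (-58, 49, -0.7), Shot 1→Shot 3 = (-168, 58, 90.4).
Normal n = (Shot 1→Shot 2) × (Shot 1→Shot 3) = (4470.2, 5360.8, 4868).
So ∂z/∂x = −n_x/n_z = −0.918282662 and ∂z/∂y = −n_y/n_z = −1.101232539.
Intercept c from Shot 1: 72.9 + 310240.88 + 4776878.05 = 5087191.83.
At (337875, 4337742): z_contact = −310264.75 − 4776862.64 + 5087191.83 = 64.44 m.
Depth below ground = 127.4 − 64.44 = 63.0 m.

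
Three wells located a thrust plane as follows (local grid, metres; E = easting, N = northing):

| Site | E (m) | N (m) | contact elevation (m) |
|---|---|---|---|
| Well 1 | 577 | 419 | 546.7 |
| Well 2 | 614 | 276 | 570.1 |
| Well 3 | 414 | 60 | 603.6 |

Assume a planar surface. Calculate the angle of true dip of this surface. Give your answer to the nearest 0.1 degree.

Let the plane be z = a·E + b·N + c.
Well 2−Well 1: 37a − 143b = 23.4;  Well 3−Well 1: −163a − 359b = 56.9.
Solving gives a = 0.00721, b = −0.16177.
Gradient magnitude |∇z| = √(a² + b²) = √(0.00005 + 0.02617) = 0.16193.
True dip = arctan(0.16193) = 9.2°, dipping toward N (azimuth ≈ 357°).

9.2°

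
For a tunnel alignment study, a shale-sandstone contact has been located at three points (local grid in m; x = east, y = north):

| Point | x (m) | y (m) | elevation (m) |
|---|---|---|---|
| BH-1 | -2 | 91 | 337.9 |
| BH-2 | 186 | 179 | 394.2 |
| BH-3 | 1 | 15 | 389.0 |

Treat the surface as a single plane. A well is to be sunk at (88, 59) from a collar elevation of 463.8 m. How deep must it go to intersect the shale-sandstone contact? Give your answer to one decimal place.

Two edge vectors: BH-1→BH-2 = (188, 88, 56.3), BH-1→BH-3 = (3, -76, 51.1).
Normal n = (BH-1→BH-2) × (BH-1→BH-3) = (8775.6, -9437.9, -14552).
So ∂z/∂x = −n_x/n_z = 0.60305 and ∂z/∂y = −n_y/n_z = −0.64856.
Intercept c from BH-1: 337.9 + 1.21 + 59.02 = 398.13.
At (88, 59): z_contact = 53.07 − 38.27 + 398.13 = 412.93 m.
Depth below ground = 463.8 − 412.93 = 50.9 m.

50.9 m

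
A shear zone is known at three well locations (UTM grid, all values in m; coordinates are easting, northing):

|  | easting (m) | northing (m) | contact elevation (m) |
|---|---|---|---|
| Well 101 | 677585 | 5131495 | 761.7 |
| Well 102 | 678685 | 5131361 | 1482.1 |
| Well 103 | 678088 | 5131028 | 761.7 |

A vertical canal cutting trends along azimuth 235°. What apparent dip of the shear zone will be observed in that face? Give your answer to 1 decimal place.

Two edge vectors: Well 101→Well 102 = (1100, -134, 720.4), Well 101→Well 103 = (503, -467, 0).
Normal n = (Well 101→Well 102) × (Well 101→Well 103) = (336426.8, 362361.2, -446298).
So ∂z/∂easting = −n_x/n_z = 0.75382 and ∂z/∂northing = −n_y/n_z = 0.81193.
Unit vector along 235° is (sin 235°, cos 235°) = (-0.8192, -0.5736).
Slope in that direction = a·(-0.8192) + b·(-0.5736) = −1.08319.
Apparent dip = arctan|1.08319| = 47.3° (true dip is 47.9°, so apparent ≤ true as expected).

47.3°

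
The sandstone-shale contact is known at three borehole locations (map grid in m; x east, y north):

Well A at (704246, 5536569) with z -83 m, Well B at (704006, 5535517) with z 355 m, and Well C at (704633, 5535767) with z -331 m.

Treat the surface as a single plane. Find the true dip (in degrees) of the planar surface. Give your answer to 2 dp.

46.05°

Let the plane be z = a·x + b·y + c.
Well B−Well A: −240a − 1052b = 438;  Well C−Well A: 387a − 802b = −248.
Solving gives a = −1.02096, b = −0.18343.
Gradient magnitude |∇z| = √(a² + b²) = √(1.04236 + 0.03365) = 1.03731.
True dip = arctan(1.03731) = 46.05°, dipping toward E (azimuth ≈ 080°).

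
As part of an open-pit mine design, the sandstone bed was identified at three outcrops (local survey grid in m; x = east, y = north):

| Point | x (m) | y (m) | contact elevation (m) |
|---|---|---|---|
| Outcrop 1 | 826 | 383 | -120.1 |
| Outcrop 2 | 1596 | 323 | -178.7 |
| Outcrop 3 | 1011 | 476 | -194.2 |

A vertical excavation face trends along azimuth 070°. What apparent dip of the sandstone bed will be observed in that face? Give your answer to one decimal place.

Two edge vectors: Outcrop 1→Outcrop 2 = (770, -60, -58.6), Outcrop 1→Outcrop 3 = (185, 93, -74.1).
Normal n = (Outcrop 1→Outcrop 2) × (Outcrop 1→Outcrop 3) = (9895.8, 46216, 82710).
So ∂z/∂x = −n_x/n_z = −0.11964 and ∂z/∂y = −n_y/n_z = −0.55877.
Unit vector along 070° is (sin 70°, cos 70°) = (0.9397, 0.3420).
Slope in that direction = a·(0.9397) + b·(0.3420) = −0.30354.
Apparent dip = arctan|0.30354| = 16.9° (true dip is 29.7°, so apparent ≤ true as expected).

16.9°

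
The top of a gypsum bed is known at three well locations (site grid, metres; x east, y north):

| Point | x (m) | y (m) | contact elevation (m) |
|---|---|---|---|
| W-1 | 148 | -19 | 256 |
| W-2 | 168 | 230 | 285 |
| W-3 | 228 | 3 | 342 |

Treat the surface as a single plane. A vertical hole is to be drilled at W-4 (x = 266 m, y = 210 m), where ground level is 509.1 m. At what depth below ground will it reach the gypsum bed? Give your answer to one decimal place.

Let the plane be z = a·x + b·y + c.
W-2−W-1: 20a + 249b = 29;  W-3−W-1: 80a + 22b = 86.
Solving gives a = 1.06653, b = 0.03080.
Then c = 256 − a·148 − b·-19 = 98.74.
At (266, 210): z_contact = 283.70 + 6.47 + 98.74 = 388.90 m.
Depth below ground = 509.1 − 388.90 = 120.2 m.

120.2 m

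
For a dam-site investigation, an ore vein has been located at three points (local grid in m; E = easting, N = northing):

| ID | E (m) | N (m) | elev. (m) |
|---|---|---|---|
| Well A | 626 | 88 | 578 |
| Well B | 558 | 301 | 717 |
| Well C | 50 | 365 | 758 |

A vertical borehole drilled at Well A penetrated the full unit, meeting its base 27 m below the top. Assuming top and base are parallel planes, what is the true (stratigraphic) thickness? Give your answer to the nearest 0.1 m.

Two edge vectors: Well A→Well B = (-68, 213, 139), Well A→Well C = (-576, 277, 180).
Normal n = (Well A→Well B) × (Well A→Well C) = (-163, -67824, 103852).
So ∂z/∂E = −n_x/n_z = 0.00157 and ∂z/∂N = −n_y/n_z = 0.65308.
|∇z| = √(a²+b²) = 0.65309, so dip δ = arctan(0.65309) = 33.15°.
True thickness = vertical thickness × cos δ = 27 × cos 33.15° = 22.6 m.

22.6 m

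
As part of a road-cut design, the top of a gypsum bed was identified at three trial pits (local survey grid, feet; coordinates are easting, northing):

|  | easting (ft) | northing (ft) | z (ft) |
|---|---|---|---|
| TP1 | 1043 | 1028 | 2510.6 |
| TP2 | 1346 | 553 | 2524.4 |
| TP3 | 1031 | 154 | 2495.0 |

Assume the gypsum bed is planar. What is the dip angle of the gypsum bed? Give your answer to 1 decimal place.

Two edge vectors: TP1→TP2 = (303, -475, 13.8), TP1→TP3 = (-12, -874, -15.6).
Normal n = (TP1→TP2) × (TP1→TP3) = (19471.2, 4561.2, -270522).
So ∂z/∂easting = −n_x/n_z = 0.07198 and ∂z/∂northing = −n_y/n_z = 0.01686.
Gradient magnitude |∇z| = √(a² + b²) = √(0.00518 + 0.00028) = 0.07392.
True dip = arctan(0.07392) = 4.2°, dipping toward WSW (azimuth ≈ 257°).

4.2°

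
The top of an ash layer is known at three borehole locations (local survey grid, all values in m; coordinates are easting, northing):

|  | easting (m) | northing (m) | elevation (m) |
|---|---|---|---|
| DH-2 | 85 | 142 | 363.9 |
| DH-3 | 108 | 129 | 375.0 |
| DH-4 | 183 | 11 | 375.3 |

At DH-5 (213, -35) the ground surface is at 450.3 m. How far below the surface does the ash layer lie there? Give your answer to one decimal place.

Let the plane be z = a·easting + b·northing + c.
DH-3−DH-2: 23a − 13b = 11.1;  DH-4−DH-2: 98a − 131b = 11.4.
Solving gives a = 0.75095, b = 0.47476.
Then c = 363.9 − a·85 − b·142 = 232.65.
At (213, -35): z_contact = 159.95 − 16.62 + 232.65 = 375.99 m.
Depth below ground = 450.3 − 375.99 = 74.3 m.

74.3 m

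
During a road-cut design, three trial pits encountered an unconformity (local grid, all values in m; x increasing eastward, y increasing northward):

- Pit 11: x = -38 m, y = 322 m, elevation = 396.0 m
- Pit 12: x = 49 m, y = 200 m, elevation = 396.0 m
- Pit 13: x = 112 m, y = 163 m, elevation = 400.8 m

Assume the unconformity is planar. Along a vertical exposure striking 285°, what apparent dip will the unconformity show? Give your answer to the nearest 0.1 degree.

Let the plane be z = a·x + b·y + c.
Pit 12−Pit 11: 87a − 122b = 0;  Pit 13−Pit 11: 150a − 159b = 4.8.
Solving gives a = 0.13109, b = 0.09349.
Unit vector along 285° is (sin 285°, cos 285°) = (-0.9659, 0.2588).
Slope in that direction = a·(-0.9659) + b·(0.2588) = −0.10243.
Apparent dip = arctan|0.10243| = 5.8° (true dip is 9.1°, so apparent ≤ true as expected).

5.8°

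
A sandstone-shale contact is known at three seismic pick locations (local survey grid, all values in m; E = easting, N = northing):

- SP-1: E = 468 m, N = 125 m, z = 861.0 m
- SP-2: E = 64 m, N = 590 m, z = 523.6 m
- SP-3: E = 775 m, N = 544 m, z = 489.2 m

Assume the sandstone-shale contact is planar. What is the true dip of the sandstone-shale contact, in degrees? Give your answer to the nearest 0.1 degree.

Two edge vectors: SP-1→SP-2 = (-404, 465, -337.4), SP-1→SP-3 = (307, 419, -371.8).
Normal n = (SP-1→SP-2) × (SP-1→SP-3) = (-31516.4, -253789, -312031).
So ∂z/∂E = −n_x/n_z = −0.10100 and ∂z/∂N = −n_y/n_z = −0.81335.
Gradient magnitude |∇z| = √(a² + b²) = √(0.01020 + 0.66153) = 0.81959.
True dip = arctan(0.81959) = 39.3°, dipping toward N (azimuth ≈ 007°).

39.3°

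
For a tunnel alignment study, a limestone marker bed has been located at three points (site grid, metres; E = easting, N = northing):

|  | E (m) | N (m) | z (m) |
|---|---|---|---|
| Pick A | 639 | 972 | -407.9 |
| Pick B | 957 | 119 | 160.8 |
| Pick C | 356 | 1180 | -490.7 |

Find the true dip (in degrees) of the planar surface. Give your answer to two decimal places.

39.17°

Let the plane be z = a·E + b·N + c.
Pick B−Pick A: 318a − 853b = 568.7;  Pick C−Pick A: −283a + 208b = −82.8.
Solving gives a = −0.27195, b = −0.76809.
Gradient magnitude |∇z| = √(a² + b²) = √(0.07396 + 0.58996) = 0.81481.
True dip = arctan(0.81481) = 39.17°, dipping toward NNE (azimuth ≈ 019°).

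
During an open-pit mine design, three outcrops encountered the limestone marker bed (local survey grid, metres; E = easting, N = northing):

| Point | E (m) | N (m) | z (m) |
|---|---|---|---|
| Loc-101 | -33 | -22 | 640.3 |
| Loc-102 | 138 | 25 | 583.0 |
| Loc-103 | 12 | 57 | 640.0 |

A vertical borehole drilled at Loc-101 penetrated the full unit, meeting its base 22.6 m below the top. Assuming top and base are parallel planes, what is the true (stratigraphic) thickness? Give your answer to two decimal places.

20.58 m

Let the plane be z = a·E + b·N + c.
Loc-102−Loc-101: 171a + 47b = −57.3;  Loc-103−Loc-101: 45a + 79b = −0.3.
Solving gives a = −0.39605, b = 0.22180.
|∇z| = √(a²+b²) = 0.45393, so dip δ = arctan(0.45393) = 24.41°.
True thickness = vertical thickness × cos δ = 22.6 × cos 24.41° = 20.58 m.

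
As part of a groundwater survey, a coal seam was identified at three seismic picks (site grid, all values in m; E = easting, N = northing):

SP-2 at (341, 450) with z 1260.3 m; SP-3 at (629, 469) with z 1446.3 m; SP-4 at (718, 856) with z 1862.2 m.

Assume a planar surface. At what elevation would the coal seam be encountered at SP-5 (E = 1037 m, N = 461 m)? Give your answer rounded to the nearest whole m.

1677 m

Let the plane be z = a·E + b·N + c.
SP-3−SP-2: 288a + 19b = 186;  SP-4−SP-2: 377a + 406b = 601.9.
Solving gives a = 0.58379, b = 0.94042.
Then c = 1260.3 − a·341 − b·450 = 638.04.
At (1037, 461): z = 605.4 + 433.5 + 638.04 = 1677.0 m.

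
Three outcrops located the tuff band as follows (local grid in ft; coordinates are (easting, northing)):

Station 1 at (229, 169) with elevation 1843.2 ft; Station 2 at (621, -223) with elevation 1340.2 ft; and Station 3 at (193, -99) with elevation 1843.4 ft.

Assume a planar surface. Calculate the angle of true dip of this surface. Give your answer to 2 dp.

Let the plane be z = a·E + b·N + c.
Station 2−Station 1: 392a − 392b = −503;  Station 3−Station 1: −36a − 268b = 0.2.
Solving gives a = −1.13187, b = 0.15130.
Gradient magnitude |∇z| = √(a² + b²) = √(1.28112 + 0.02289) = 1.14193.
True dip = arctan(1.14193) = 48.79°, dipping toward E (azimuth ≈ 098°).

48.79°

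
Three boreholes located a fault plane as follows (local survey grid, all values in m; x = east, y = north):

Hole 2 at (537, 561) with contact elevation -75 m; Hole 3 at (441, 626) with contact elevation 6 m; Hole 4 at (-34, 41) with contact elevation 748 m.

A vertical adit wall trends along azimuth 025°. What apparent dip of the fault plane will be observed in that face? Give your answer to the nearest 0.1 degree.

Two edge vectors: Hole 2→Hole 3 = (-96, 65, 81), Hole 2→Hole 4 = (-571, -520, 823).
Normal n = (Hole 2→Hole 3) × (Hole 2→Hole 4) = (95615, 32757, 87035).
So ∂z/∂x = −n_x/n_z = −1.09858 and ∂z/∂y = −n_y/n_z = −0.37637.
Unit vector along 025° is (sin 25°, cos 25°) = (0.4226, 0.9063).
Slope in that direction = a·(0.4226) + b·(0.9063) = −0.80538.
Apparent dip = arctan|0.80538| = 38.8° (true dip is 49.3°, so apparent ≤ true as expected).

38.8°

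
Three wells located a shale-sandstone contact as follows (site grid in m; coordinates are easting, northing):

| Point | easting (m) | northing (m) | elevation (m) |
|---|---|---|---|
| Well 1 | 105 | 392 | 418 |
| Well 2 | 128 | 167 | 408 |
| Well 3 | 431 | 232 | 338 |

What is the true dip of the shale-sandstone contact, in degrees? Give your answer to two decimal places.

Let the plane be z = a·easting + b·northing + c.
Well 2−Well 1: 23a − 225b = −10;  Well 3−Well 1: 326a − 160b = −80.
Solving gives a = −0.23540, b = 0.02038.
Gradient magnitude |∇z| = √(a² + b²) = √(0.05541 + 0.00042) = 0.23628.
True dip = arctan(0.23628) = 13.29°, dipping toward E (azimuth ≈ 095°).

13.29°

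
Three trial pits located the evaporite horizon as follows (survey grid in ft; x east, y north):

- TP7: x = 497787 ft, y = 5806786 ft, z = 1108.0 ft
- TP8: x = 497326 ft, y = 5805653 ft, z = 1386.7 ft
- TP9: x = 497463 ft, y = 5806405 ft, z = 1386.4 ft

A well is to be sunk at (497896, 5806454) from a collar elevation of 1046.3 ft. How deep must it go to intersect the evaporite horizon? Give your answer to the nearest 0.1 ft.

Two edge vectors: TP7→TP8 = (-461, -1133, 278.7), TP7→TP9 = (-324, -381, 278.4).
Normal n = (TP7→TP8) × (TP7→TP9) = (-209242.5, 38043.6, -191451).
So ∂z/∂x = −n_x/n_z = −1.092929784 and ∂z/∂y = −n_y/n_z = 0.198711942.
Intercept c from TP7: 1108 + 544046.24 − 1153877.72 = −608723.48.
At (497896, 5806454): z_contact = −544165.37 + 1153811.75 − 608723.48 = 922.90 ft.
Depth below ground = 1046.3 − 922.90 = 123.4 ft.

123.4 ft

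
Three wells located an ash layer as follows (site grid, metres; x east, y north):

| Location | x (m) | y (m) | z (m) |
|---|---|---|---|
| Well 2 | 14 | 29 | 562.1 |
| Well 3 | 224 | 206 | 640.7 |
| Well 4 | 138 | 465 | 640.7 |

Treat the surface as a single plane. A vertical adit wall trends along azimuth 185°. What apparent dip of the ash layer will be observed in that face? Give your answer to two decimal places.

6.97°

Two edge vectors: Well 2→Well 3 = (210, 177, 78.6), Well 2→Well 4 = (124, 436, 78.6).
Normal n = (Well 2→Well 3) × (Well 2→Well 4) = (-20357.4, -6759.6, 69612).
So ∂z/∂x = −n_x/n_z = 0.29244 and ∂z/∂y = −n_y/n_z = 0.09710.
Unit vector along 185° is (sin 185°, cos 185°) = (-0.0872, -0.9962).
Slope in that direction = a·(-0.0872) + b·(-0.9962) = −0.12222.
Apparent dip = arctan|0.12222| = 6.97° (true dip is 17.1°, so apparent ≤ true as expected).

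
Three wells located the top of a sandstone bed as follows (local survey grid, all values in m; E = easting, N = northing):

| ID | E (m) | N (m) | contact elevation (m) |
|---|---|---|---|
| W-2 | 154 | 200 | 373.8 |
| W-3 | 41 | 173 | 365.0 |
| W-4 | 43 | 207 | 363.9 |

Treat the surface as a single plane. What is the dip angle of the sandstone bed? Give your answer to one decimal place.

Two edge vectors: W-2→W-3 = (-113, -27, -8.8), W-2→W-4 = (-111, 7, -9.9).
Normal n = (W-2→W-3) × (W-2→W-4) = (328.9, -141.9, -3788).
So ∂z/∂E = −n_x/n_z = 0.08683 and ∂z/∂N = −n_y/n_z = −0.03746.
Gradient magnitude |∇z| = √(a² + b²) = √(0.00754 + 0.00140) = 0.09456.
True dip = arctan(0.09456) = 5.4°, dipping toward WNW (azimuth ≈ 293°).

5.4°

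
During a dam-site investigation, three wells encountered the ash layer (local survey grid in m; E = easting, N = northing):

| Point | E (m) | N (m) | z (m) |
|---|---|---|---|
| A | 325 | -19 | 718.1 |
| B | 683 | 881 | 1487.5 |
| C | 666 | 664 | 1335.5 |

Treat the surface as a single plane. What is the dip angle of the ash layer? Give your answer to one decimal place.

Let the plane be z = a·E + b·N + c.
B−A: 358a + 900b = 769.4;  C−A: 341a + 683b = 617.4.
Solving gives a = 0.48344, b = 0.66259.
Gradient magnitude |∇z| = √(a² + b²) = √(0.23371 + 0.43902) = 0.82020.
True dip = arctan(0.82020) = 39.4°, dipping toward SW (azimuth ≈ 216°).

39.4°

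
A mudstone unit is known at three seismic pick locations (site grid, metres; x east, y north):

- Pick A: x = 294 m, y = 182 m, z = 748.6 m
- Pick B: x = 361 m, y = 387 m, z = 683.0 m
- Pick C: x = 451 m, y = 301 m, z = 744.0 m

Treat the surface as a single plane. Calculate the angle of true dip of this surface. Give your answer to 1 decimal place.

Let the plane be z = a·x + b·y + c.
Pick B−Pick A: 67a + 205b = −65.6;  Pick C−Pick A: 157a + 119b = −4.6.
Solving gives a = 0.28347, b = −0.41265.
Gradient magnitude |∇z| = √(a² + b²) = √(0.08036 + 0.17028) = 0.50063.
True dip = arctan(0.50063) = 26.6°, dipping toward NW (azimuth ≈ 326°).

26.6°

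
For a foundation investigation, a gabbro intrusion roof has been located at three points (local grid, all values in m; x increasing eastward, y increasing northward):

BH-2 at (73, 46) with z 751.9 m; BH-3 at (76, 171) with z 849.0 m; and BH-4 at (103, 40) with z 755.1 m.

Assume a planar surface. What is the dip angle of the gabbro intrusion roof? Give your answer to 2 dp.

39.13°

Let the plane be z = a·x + b·y + c.
BH-3−BH-2: 3a + 125b = 97.1;  BH-4−BH-2: 30a − 6b = 3.2.
Solving gives a = 0.26077, b = 0.77054.
Gradient magnitude |∇z| = √(a² + b²) = √(0.06800 + 0.59373) = 0.81347.
True dip = arctan(0.81347) = 39.13°, dipping toward SSW (azimuth ≈ 199°).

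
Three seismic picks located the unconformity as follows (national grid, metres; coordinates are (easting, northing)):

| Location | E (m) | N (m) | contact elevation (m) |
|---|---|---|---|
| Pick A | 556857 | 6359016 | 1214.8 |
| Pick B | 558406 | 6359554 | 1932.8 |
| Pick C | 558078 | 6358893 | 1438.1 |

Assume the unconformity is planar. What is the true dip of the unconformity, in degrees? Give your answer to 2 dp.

Two edge vectors: Pick A→Pick B = (1549, 538, 718), Pick A→Pick C = (1221, -123, 223.3).
Normal n = (Pick A→Pick B) × (Pick A→Pick C) = (208449.4, 530786.3, -847425).
So ∂z/∂E = −n_x/n_z = 0.24598 and ∂z/∂N = −n_y/n_z = 0.62635.
Gradient magnitude |∇z| = √(a² + b²) = √(0.06051 + 0.39232) = 0.67292.
True dip = arctan(0.67292) = 33.94°, dipping toward SSW (azimuth ≈ 201°).

33.94°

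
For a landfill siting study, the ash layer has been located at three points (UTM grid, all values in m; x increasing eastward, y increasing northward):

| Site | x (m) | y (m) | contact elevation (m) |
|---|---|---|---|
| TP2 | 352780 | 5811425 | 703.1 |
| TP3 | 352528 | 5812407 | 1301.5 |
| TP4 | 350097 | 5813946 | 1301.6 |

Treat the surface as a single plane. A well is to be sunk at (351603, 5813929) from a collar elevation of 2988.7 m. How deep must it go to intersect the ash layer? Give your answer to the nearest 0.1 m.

Two edge vectors: TP2→TP3 = (-252, 982, 598.4), TP2→TP4 = (-2683, 2521, 598.5).
Normal n = (TP2→TP3) × (TP2→TP4) = (-920839.4, -1454685.2, 1999414).
So ∂z/∂x = −n_x/n_z = 0.460554643 and ∂z/∂y = −n_y/n_z = 0.727555774.
Intercept c from TP2: 703.1 − 162474.47 − 4228135.81 = −4389907.18.
At (351603, 5813929): z_contact = 161932.39 + 4229957.61 − 4389907.18 = 1982.83 m.
Depth below ground = 2988.7 − 1982.83 = 1005.9 m.

1005.9 m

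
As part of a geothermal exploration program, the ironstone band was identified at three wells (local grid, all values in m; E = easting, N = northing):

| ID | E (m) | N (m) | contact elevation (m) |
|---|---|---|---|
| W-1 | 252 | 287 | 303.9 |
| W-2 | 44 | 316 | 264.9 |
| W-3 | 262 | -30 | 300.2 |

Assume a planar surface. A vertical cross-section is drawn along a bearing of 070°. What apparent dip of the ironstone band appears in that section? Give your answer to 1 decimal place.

10.5°

Let the plane be z = a·E + b·N + c.
W-2−W-1: −208a + 29b = −39;  W-3−W-1: 10a − 317b = −3.7.
Solving gives a = 0.18996, b = 0.01766.
Unit vector along 070° is (sin 70°, cos 70°) = (0.9397, 0.3420).
Slope in that direction = a·(0.9397) + b·(0.3420) = 0.18455.
Apparent dip = arctan|0.18455| = 10.5° (true dip is 10.8°, so apparent ≤ true as expected).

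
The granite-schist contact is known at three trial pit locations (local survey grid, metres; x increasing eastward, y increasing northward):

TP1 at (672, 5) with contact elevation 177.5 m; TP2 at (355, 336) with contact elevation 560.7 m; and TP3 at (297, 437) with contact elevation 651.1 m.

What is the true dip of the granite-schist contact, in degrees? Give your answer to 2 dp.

40.33°

Let the plane be z = a·x + b·y + c.
TP2−TP1: −317a + 331b = 383.2;  TP3−TP1: −375a + 432b = 473.6.
Solving gives a = −0.68498, b = 0.50169.
Gradient magnitude |∇z| = √(a² + b²) = √(0.46920 + 0.25170) = 0.84906.
True dip = arctan(0.84906) = 40.33°, dipping toward SE (azimuth ≈ 126°).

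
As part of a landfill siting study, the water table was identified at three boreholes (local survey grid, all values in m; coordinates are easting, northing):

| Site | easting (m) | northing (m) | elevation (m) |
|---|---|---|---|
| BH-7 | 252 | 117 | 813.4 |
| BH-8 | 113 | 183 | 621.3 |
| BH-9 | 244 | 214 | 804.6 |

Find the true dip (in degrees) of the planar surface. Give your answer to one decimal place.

54.3°

Let the plane be z = a·easting + b·northing + c.
BH-8−BH-7: −139a + 66b = −192.1;  BH-9−BH-7: −8a + 97b = −8.8.
Solving gives a = 1.39351, b = 0.02421.
Gradient magnitude |∇z| = √(a² + b²) = √(1.94187 + 0.00059) = 1.39372.
True dip = arctan(1.39372) = 54.3°, dipping toward W (azimuth ≈ 269°).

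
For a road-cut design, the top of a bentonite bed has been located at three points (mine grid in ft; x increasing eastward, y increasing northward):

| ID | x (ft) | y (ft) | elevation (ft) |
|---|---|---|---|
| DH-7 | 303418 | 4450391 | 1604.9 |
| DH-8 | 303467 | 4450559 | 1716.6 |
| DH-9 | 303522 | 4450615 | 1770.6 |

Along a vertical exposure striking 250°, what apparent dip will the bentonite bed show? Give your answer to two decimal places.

30.61°

Let the plane be z = a·x + b·y + c.
DH-8−DH-7: 49a + 168b = 111.7;  DH-9−DH-7: 104a + 224b = 165.7.
Solving gives a = 0.43362, b = 0.53841.
Unit vector along 250° is (sin 250°, cos 250°) = (-0.9397, -0.3420).
Slope in that direction = a·(-0.9397) + b·(-0.3420) = −0.59162.
Apparent dip = arctan|0.59162| = 30.61° (true dip is 34.7°, so apparent ≤ true as expected).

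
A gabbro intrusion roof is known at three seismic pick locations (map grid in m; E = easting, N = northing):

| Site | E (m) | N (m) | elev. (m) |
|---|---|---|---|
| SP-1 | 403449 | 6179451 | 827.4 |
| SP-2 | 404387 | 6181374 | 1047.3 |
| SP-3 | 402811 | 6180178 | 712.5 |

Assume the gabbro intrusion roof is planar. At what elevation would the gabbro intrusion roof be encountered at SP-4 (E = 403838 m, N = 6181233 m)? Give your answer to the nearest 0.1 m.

Two edge vectors: SP-1→SP-2 = (938, 1923, 219.9), SP-1→SP-3 = (-638, 727, -114.9).
Normal n = (SP-1→SP-2) × (SP-1→SP-3) = (-380820, -32520, 1908800).
So ∂z/∂E = −n_x/n_z = 0.199507544 and ∂z/∂N = −n_y/n_z = 0.017036882.
Intercept c from SP-1: 827.4 − 80491.12 − 105278.58 = −184942.30.
At (403838, 6181233): z = 80568.7 + 105308.9 − 184942.30 = 935.4 m.

935.4 m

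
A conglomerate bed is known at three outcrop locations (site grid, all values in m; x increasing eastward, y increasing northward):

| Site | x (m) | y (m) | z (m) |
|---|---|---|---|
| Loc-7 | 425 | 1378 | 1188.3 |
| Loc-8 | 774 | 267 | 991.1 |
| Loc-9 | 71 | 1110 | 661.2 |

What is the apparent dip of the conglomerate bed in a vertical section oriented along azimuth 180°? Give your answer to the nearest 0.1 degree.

Two edge vectors: Loc-7→Loc-8 = (349, -1111, -197.2), Loc-7→Loc-9 = (-354, -268, -527.1).
Normal n = (Loc-7→Loc-8) × (Loc-7→Loc-9) = (532758.5, 253766.7, -486826).
So ∂z/∂x = −n_x/n_z = 1.09435 and ∂z/∂y = −n_y/n_z = 0.52127.
Unit vector along 180° is (sin 180°, cos 180°) = (0.0000, -1.0000).
Slope in that direction = a·(0.0000) + b·(-1.0000) = −0.52127.
Apparent dip = arctan|0.52127| = 27.5° (true dip is 50.5°, so apparent ≤ true as expected).

27.5°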